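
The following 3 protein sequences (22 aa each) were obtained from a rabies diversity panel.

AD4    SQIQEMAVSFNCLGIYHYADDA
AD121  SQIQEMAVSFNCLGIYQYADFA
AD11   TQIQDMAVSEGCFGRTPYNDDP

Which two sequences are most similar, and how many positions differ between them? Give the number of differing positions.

2

Pairwise Hamming distances:
  AD4 vs AD121: 2
  AD4 vs AD11: 10
  AD121 vs AD11: 11
The smallest is 2, between AD4 and AD121.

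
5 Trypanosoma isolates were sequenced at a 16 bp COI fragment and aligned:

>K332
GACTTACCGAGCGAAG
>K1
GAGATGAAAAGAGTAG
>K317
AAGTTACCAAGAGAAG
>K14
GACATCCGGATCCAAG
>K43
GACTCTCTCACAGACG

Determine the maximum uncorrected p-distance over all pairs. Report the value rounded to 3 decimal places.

Pairwise Hamming distances:
  K332 vs K1: 8
  K332 vs K317: 4
  K332 vs K14: 5
  K332 vs K43: 7
  K1 vs K317: 6
  K1 vs K14: 9
  K1 vs K43: 10
  K317 vs K14: 9
  K317 vs K43: 8
  K14 vs K43: 9
The largest is 10 mismatches, between K1 and K43; p = 10/16 = 0.625.

0.625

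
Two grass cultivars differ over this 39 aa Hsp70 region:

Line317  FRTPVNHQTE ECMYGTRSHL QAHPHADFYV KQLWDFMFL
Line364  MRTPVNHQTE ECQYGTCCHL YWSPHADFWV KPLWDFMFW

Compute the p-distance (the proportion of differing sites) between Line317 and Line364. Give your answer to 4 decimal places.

0.2564

The sequences differ at positions 1 (F/M), 13 (M/Q), 17 (R/C), 18 (S/C), 21 (Q/Y), 22 (A/W), 23 (H/S), 29 (Y/W), 32 (Q/P), 39 (L/W).
There are 10 differences over 39 sites, so p = 10/39 = 0.2564.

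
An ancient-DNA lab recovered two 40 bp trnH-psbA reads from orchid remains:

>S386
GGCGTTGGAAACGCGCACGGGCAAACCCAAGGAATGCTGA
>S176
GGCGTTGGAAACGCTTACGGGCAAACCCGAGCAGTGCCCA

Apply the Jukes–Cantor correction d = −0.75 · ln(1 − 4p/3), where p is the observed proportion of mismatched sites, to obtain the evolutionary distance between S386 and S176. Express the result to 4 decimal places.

Differing sites — 15:G/T; 16:C/T; 29:A/G; 32:G/C; 34:A/G; 38:T/C; 39:G/C.
p = 7/40 = 0.175000.
d = −0.75 · ln(1 − (4/3)·0.175000) = −0.75 · ln(0.766667) = −0.75 · (-0.265703) = 0.1993.

0.1993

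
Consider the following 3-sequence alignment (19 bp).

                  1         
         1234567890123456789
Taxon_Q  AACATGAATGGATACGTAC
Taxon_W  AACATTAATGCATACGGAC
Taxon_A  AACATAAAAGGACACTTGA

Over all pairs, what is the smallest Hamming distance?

3

Pairwise Hamming distances:
  Taxon_Q vs Taxon_W: 3
  Taxon_Q vs Taxon_A: 6
  Taxon_W vs Taxon_A: 8
The smallest is 3, between Taxon_Q and Taxon_W.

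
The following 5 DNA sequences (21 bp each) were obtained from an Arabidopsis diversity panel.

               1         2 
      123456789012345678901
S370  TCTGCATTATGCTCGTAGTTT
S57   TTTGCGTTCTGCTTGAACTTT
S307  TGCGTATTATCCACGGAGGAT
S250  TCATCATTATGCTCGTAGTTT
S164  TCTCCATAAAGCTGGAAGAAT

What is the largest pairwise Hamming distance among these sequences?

Pairwise Hamming distances:
  S370 vs S57: 6
  S370 vs S307: 8
  S370 vs S250: 2
  S370 vs S164: 7
  S57 vs S307: 12
  S57 vs S250: 8
  S57 vs S164: 10
  S307 vs S250: 9
  S307 vs S164: 11
  S250 vs S164: 8
The largest is 12, between S57 and S307.

12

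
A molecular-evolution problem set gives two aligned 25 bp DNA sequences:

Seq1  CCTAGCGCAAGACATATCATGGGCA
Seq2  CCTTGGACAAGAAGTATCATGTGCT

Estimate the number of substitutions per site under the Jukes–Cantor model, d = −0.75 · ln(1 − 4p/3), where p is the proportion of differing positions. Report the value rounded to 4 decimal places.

The sequences differ at positions 4 (A/T), 6 (C/G), 7 (G/A), 13 (C/A), 14 (A/G), 22 (G/T), 25 (A/T).
p = 7/25 = 0.280000.
d = −0.75 · ln(1 − (4/3)·0.280000) = −0.75 · ln(0.626667) = −0.75 · (-0.467340) = 0.3505.

0.3505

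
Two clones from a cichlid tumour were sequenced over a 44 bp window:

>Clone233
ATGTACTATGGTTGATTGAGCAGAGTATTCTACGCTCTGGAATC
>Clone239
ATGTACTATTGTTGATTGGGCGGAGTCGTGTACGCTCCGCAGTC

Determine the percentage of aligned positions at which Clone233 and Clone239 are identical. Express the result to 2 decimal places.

79.55%

Differing sites — 10:G/T; 19:A/G; 22:A/G; 27:A/C; 28:T/G; 30:C/G; 38:T/C; 40:G/C; 42:A/G.
35 of the 44 sites match, so the percent identity is 35/44 × 100 = 79.55%.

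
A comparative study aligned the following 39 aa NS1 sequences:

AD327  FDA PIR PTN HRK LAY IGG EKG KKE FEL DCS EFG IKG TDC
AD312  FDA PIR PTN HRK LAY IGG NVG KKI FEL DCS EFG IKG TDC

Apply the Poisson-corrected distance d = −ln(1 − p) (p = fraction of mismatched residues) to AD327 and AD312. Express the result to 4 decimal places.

Mismatches occur at site 19 (E↔N), site 20 (K↔V), site 24 (E↔I).
p = 3/39 = 0.076923.
d = −ln(1 − 0.076923) = −ln(0.923077) = 0.0800.

0.0800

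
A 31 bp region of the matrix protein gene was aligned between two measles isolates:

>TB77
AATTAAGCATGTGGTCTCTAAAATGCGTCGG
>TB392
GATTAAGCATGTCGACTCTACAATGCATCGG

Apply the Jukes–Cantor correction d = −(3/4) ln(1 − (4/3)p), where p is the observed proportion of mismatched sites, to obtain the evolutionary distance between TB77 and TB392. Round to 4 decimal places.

Differing sites — 1:A/G; 13:G/C; 15:T/A; 21:A/C; 27:G/A.
p = 5/31 = 0.161290.
d = −0.75 · ln(1 − (4/3)·0.161290) = −0.75 · ln(0.784947) = −0.75 · (-0.242139) = 0.1816.

0.1816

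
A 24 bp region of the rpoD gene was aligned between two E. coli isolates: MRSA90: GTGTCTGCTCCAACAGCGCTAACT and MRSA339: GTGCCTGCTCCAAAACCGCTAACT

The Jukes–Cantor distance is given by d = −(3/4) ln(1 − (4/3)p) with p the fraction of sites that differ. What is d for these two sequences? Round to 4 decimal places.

Differing sites — 4:T/C; 14:C/A; 16:G/C.
p = 3/24 = 0.125000.
d = −0.75 · ln(1 − (4/3)·0.125000) = −0.75 · ln(0.833333) = −0.75 · (-0.182322) = 0.1367.

0.1367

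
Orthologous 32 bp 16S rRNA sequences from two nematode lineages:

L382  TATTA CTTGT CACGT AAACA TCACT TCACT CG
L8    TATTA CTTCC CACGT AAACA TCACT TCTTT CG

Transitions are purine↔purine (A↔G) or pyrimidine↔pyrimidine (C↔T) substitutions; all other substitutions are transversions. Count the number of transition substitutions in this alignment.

2

Mismatches occur at site 9 (G↔C, transversion), site 10 (T↔C, transition), site 28 (A↔T, transversion), site 29 (C↔T, transition).
Of the 4 differences, 2 transitions and 2 transversions, so the answer is 2.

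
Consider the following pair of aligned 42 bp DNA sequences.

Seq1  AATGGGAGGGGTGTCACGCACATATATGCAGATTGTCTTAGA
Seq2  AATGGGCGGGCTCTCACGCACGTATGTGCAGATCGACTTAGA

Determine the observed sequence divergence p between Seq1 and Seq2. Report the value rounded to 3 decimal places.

Differing sites — 7:A/C; 11:G/C; 13:G/C; 22:A/G; 26:A/G; 34:T/C; 36:T/A.
There are 7 differences over 42 sites, so p = 7/42 = 0.167.

0.167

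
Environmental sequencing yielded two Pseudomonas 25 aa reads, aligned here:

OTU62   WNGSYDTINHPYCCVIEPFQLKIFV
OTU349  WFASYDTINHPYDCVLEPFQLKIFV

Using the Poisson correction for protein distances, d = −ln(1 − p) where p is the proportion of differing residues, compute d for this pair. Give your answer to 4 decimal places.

0.1744

The sequences differ at positions 2 (N/F), 3 (G/A), 13 (C/D), 16 (I/L).
p = 4/25 = 0.160000.
d = −ln(1 − 0.160000) = −ln(0.840000) = 0.1744.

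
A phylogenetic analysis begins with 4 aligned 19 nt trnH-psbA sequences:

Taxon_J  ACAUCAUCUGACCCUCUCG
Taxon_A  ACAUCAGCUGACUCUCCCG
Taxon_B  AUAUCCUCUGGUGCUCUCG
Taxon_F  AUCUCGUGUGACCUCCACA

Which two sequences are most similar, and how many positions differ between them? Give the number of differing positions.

Pairwise Hamming distances:
  Taxon_J vs Taxon_A: 3
  Taxon_J vs Taxon_B: 5
  Taxon_J vs Taxon_F: 8
  Taxon_A vs Taxon_B: 7
  Taxon_A vs Taxon_F: 10
  Taxon_B vs Taxon_F: 10
The smallest is 3, between Taxon_J and Taxon_A.

3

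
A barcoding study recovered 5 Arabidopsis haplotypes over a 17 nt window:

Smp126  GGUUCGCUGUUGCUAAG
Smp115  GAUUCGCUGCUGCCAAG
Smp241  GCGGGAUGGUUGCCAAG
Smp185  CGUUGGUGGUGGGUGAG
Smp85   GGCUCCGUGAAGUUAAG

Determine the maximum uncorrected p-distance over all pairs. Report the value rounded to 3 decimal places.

0.647

Pairwise Hamming distances:
  Smp126 vs Smp115: 3
  Smp126 vs Smp241: 8
  Smp126 vs Smp185: 7
  Smp126 vs Smp85: 6
  Smp115 vs Smp241: 8
  Smp115 vs Smp185: 10
  Smp115 vs Smp85: 8
  Smp241 vs Smp185: 9
  Smp241 vs Smp85: 11
  Smp185 vs Smp85: 10
The largest is 11 mismatches, between Smp241 and Smp85; p = 11/17 = 0.647.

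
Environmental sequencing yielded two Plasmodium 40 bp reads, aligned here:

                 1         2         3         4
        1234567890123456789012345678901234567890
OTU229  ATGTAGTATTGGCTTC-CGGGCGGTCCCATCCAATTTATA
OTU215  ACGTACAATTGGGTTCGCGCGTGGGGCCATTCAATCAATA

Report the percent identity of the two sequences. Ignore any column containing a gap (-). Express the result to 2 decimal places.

71.79%

Excluding the 1 gap column leaves 39 comparable sites.
Differing sites — 2:T/C; 6:G/C; 7:T/A; 13:C/G; 20:G/C; 22:C/T; 25:T/G; 26:C/G; 31:C/T; 36:T/C; 37:T/A.
28 of the 39 comparable sites match, so the percent identity is 28/39 × 100 = 71.79%.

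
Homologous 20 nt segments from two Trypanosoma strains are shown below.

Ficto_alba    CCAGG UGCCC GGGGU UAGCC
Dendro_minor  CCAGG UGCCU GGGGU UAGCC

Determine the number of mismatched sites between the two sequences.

The sequences differ at position 10 (C/U).
That gives 1 mismatch out of 20 aligned sites, so the Hamming distance is 1.

1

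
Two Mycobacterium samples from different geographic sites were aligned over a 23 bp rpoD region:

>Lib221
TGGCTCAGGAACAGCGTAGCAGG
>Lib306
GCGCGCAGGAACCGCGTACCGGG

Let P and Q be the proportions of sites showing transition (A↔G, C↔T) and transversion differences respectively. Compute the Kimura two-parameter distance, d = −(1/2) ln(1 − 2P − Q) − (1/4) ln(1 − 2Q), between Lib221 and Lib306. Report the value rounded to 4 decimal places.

0.3241

Mismatches occur at site 1 (T↔G, transversion), site 2 (G↔C, transversion), site 5 (T↔G, transversion), site 13 (A↔C, transversion), site 19 (G↔C, transversion), site 21 (A↔G, transition).
Of the 6 differences, 1 transition and 5 transversions over 23 sites: P = 1/23 = 0.043478, Q = 5/23 = 0.217391.
d = −0.5·ln(0.695653) − 0.25·ln(0.565218) = −0.5·(-0.362904) − 0.25·(-0.570544) = 0.3241.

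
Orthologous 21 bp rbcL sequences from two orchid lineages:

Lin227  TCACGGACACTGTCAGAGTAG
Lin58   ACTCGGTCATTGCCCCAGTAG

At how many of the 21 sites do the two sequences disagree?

Differing sites — 1:T/A; 3:A/T; 7:A/T; 10:C/T; 13:T/C; 15:A/C; 16:G/C.
That gives 7 mismatches out of 21 aligned sites, so the Hamming distance is 7.

7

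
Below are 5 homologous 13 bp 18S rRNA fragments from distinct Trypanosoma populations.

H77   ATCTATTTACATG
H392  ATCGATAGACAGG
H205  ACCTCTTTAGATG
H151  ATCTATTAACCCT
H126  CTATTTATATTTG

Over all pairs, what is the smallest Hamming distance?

Pairwise Hamming distances:
  H77 vs H392: 4
  H77 vs H205: 3
  H77 vs H151: 4
  H77 vs H126: 6
  H392 vs H205: 7
  H392 vs H151: 6
  H392 vs H126: 8
  H205 vs H151: 7
  H205 vs H126: 7
  H151 vs H126: 9
The smallest is 3, between H77 and H205.

3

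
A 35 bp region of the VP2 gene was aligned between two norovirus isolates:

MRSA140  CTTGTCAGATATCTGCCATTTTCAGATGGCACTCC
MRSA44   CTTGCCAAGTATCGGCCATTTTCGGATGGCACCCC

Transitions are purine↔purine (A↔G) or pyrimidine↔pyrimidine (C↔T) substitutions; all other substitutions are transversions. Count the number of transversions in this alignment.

1

Mismatches occur at site 5 (T/C, transition), site 8 (G/A, transition), site 9 (A/G, transition), site 14 (T/G, transversion), site 24 (A/G, transition), site 33 (T/C, transition).
Of the 6 differences, 5 transitions and 1 transversion, so the answer is 1.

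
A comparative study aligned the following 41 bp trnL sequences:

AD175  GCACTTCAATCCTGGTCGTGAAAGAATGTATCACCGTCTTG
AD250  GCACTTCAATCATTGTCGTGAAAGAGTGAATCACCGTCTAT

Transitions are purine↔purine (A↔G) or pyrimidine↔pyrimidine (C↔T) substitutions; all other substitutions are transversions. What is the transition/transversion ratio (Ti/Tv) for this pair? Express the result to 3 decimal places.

0.200

Differing sites — 12:C/A (Tv); 14:G/T (Tv); 26:A/G (Ti); 29:T/A (Tv); 40:T/A (Tv); 41:G/T (Tv).
Of the 6 differences, 1 transition and 5 transversions, so Ti/Tv = 1/5 = 0.200.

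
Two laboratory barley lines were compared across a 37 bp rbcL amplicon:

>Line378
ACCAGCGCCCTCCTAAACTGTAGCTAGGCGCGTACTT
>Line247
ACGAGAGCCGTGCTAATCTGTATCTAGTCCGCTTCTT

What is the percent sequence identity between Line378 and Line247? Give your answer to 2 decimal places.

70.27%

Differing sites — 3:C/G; 6:C/A; 10:C/G; 12:C/G; 17:A/T; 23:G/T; 28:G/T; 30:G/C; 31:C/G; 32:G/C; 34:A/T.
26 of the 37 sites match, so the percent identity is 26/37 × 100 = 70.27%.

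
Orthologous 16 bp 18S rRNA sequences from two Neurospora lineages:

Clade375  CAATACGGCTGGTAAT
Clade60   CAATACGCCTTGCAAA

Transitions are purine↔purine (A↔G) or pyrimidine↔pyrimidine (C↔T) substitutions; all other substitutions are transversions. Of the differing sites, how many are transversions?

The sequences differ at positions 8 (G/C, transversion), 11 (G/T, transversion), 13 (T/C, transition), 16 (T/A, transversion).
Of the 4 differences, 1 transition and 3 transversions, so the answer is 3.

3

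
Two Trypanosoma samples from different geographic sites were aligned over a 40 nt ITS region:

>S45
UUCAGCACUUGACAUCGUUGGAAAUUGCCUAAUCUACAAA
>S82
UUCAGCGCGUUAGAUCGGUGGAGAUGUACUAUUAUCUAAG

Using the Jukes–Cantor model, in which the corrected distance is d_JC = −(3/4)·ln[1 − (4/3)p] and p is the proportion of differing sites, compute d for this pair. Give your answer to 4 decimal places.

0.4715

Mismatches occur at site 7 (A/G), site 9 (U/G), site 11 (G/U), site 13 (C/G), site 18 (U/G), site 23 (A/G), site 26 (U/G), site 27 (G/U), site 28 (C/A), site 32 (A/U), site 34 (C/A), site 36 (A/C), site 37 (C/U), site 40 (A/G).
p = 14/40 = 0.350000.
d = −0.75 · ln(1 − (4/3)·0.350000) = −0.75 · ln(0.533333) = −0.75 · (-0.628609) = 0.4715.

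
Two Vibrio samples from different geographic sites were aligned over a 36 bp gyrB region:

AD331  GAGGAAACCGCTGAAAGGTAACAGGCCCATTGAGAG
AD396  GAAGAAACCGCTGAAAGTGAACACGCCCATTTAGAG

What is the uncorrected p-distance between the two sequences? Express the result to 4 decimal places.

Differing sites — 3:G/A; 18:G/T; 19:T/G; 24:G/C; 32:G/T.
There are 5 differences over 36 sites, so p = 5/36 = 0.1389.

0.1389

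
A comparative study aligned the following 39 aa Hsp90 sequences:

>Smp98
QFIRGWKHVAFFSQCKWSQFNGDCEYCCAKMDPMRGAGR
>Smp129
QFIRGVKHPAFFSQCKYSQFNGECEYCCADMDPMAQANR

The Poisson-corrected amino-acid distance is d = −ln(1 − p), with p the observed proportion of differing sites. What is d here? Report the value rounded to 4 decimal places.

The sequences differ at positions 6 (W/V), 9 (V/P), 17 (W/Y), 23 (D/E), 30 (K/D), 35 (R/A), 36 (G/Q), 38 (G/N).
p = 8/39 = 0.205128.
d = −ln(1 − 0.205128) = −ln(0.794872) = 0.2296.

0.2296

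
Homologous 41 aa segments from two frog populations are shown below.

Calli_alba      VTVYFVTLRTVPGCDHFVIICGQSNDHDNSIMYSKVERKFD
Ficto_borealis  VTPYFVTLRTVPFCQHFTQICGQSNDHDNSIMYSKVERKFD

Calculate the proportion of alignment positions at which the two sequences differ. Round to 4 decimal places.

0.1220

The sequences differ at positions 3 (V/P), 13 (G/F), 15 (D/Q), 18 (V/T), 19 (I/Q).
There are 5 differences over 41 sites, so p = 5/41 = 0.1220.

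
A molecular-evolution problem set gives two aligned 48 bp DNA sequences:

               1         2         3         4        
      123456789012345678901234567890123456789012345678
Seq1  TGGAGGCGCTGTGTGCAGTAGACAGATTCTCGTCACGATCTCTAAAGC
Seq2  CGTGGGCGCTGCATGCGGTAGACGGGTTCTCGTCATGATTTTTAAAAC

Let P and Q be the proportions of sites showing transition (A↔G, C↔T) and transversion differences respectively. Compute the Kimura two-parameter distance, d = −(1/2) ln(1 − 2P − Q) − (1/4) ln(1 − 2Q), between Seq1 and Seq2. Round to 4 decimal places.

0.3368

The sequences differ at positions 1 (T/C, transition), 3 (G/T, transversion), 4 (A/G, transition), 12 (T/C, transition), 13 (G/A, transition), 17 (A/G, transition), 24 (A/G, transition), 26 (A/G, transition), 36 (C/T, transition), 40 (C/T, transition), 42 (C/T, transition), 47 (G/A, transition).
Of the 12 differences, 11 transitions and 1 transversion over 48 sites: P = 11/48 = 0.229167, Q = 1/48 = 0.020833.
d = −0.5·ln(0.520833) − 0.25·ln(0.958334) = −0.5·(-0.652326) − 0.25·(-0.042559) = 0.3368.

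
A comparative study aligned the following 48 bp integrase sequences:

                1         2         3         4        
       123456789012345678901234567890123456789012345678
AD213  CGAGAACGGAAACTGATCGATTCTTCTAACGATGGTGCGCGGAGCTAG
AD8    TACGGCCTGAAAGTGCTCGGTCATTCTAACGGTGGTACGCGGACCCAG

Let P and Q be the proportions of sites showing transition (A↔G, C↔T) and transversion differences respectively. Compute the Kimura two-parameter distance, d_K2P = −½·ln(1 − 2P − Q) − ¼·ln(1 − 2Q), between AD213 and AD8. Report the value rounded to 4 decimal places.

0.4124

The sequences differ at positions 1 (C/T, transition), 2 (G/A, transition), 3 (A/C, transversion), 5 (A/G, transition), 6 (A/C, transversion), 8 (G/T, transversion), 13 (C/G, transversion), 16 (A/C, transversion), 20 (A/G, transition), 22 (T/C, transition), 23 (C/A, transversion), 32 (A/G, transition), 37 (G/A, transition), 44 (G/C, transversion), 46 (T/C, transition).
Of the 15 differences, 8 transitions and 7 transversions over 48 sites: P = 8/48 = 0.166667, Q = 7/48 = 0.145833.
d = −0.5·ln(0.520833) − 0.25·ln(0.708334) = −0.5·(-0.652326) − 0.25·(-0.344840) = 0.4124.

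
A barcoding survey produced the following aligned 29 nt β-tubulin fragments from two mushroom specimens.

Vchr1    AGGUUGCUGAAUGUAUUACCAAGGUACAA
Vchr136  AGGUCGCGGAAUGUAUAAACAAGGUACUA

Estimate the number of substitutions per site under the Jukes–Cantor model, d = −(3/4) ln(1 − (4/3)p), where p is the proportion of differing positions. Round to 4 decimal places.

Mismatches occur at site 5 (U→C), site 8 (U→G), site 17 (U→A), site 19 (C→A), site 28 (A→U).
p = 5/29 = 0.172414.
d = −0.75 · ln(1 − (4/3)·0.172414) = −0.75 · ln(0.770115) = −0.75 · (-0.261215) = 0.1959.

0.1959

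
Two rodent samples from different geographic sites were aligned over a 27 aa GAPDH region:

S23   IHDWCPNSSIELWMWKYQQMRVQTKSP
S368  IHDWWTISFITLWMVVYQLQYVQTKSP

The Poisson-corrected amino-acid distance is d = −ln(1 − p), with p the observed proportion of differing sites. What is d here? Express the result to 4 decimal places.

Differing sites — 5:C/W; 6:P/T; 7:N/I; 9:S/F; 11:E/T; 15:W/V; 16:K/V; 19:Q/L; 20:M/Q; 21:R/Y.
p = 10/27 = 0.370370.
d = −ln(1 − 0.370370) = −ln(0.629630) = 0.4626.

0.4626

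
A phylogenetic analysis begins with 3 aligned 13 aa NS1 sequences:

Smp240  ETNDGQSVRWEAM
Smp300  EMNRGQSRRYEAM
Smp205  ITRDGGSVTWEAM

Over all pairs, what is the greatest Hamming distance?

Pairwise Hamming distances:
  Smp240 vs Smp300: 4
  Smp240 vs Smp205: 4
  Smp300 vs Smp205: 8
The largest is 8, between Smp300 and Smp205.

8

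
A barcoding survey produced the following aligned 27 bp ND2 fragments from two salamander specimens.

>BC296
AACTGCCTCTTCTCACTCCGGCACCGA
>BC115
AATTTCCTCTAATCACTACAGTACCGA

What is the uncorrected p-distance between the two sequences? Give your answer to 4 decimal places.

Mismatches occur at site 3 (C→T), site 5 (G→T), site 11 (T→A), site 12 (C→A), site 18 (C→A), site 20 (G→A), site 22 (C→T).
There are 7 differences over 27 sites, so p = 7/27 = 0.2593.

0.2593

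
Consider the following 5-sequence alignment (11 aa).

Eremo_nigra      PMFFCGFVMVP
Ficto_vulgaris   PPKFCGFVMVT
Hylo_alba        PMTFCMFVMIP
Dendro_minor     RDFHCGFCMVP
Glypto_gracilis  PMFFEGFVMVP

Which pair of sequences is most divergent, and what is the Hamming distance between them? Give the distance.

Pairwise Hamming distances:
  Eremo_nigra vs Ficto_vulgaris: 3
  Eremo_nigra vs Hylo_alba: 3
  Eremo_nigra vs Dendro_minor: 4
  Eremo_nigra vs Glypto_gracilis: 1
  Ficto_vulgaris vs Hylo_alba: 5
  Ficto_vulgaris vs Dendro_minor: 6
  Ficto_vulgaris vs Glypto_gracilis: 4
  Hylo_alba vs Dendro_minor: 7
  Hylo_alba vs Glypto_gracilis: 4
  Dendro_minor vs Glypto_gracilis: 5
The largest is 7, between Hylo_alba and Dendro_minor.

7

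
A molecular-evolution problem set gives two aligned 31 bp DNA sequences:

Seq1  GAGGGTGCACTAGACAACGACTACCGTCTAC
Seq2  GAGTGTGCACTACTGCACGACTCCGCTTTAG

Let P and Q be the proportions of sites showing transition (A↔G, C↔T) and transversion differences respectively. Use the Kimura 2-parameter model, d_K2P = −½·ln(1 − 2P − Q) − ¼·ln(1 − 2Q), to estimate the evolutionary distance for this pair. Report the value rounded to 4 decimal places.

The sequences differ at positions 4 (G/T, transversion), 13 (G/C, transversion), 14 (A/T, transversion), 15 (C/G, transversion), 16 (A/C, transversion), 23 (A/C, transversion), 25 (C/G, transversion), 26 (G/C, transversion), 28 (C/T, transition), 31 (C/G, transversion).
Of the 10 differences, 1 transition and 9 transversions over 31 sites: P = 1/31 = 0.032258, Q = 9/31 = 0.290323.
d = −0.5·ln(0.645161) − 0.25·ln(0.419354) = −0.5·(-0.438255) − 0.25·(-0.869040) = 0.4364.

0.4364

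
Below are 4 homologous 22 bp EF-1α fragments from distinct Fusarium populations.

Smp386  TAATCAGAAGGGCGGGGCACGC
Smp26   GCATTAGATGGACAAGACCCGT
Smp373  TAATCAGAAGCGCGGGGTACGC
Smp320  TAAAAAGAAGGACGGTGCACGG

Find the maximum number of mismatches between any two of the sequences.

12

Pairwise Hamming distances:
  Smp386 vs Smp26: 10
  Smp386 vs Smp373: 2
  Smp386 vs Smp320: 5
  Smp26 vs Smp373: 12
  Smp26 vs Smp320: 11
  Smp373 vs Smp320: 7
The largest is 12, between Smp26 and Smp373.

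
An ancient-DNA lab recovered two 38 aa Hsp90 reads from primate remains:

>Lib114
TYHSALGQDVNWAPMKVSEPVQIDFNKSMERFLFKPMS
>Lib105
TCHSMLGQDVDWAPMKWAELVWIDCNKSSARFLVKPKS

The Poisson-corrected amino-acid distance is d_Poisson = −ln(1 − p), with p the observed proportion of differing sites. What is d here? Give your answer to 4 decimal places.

0.3795

Differing sites — 2:Y/C; 5:A/M; 11:N/D; 17:V/W; 18:S/A; 20:P/L; 22:Q/W; 25:F/C; 29:M/S; 30:E/A; 34:F/V; 37:M/K.
p = 12/38 = 0.315789.
d = −ln(1 − 0.315789) = −ln(0.684211) = 0.3795.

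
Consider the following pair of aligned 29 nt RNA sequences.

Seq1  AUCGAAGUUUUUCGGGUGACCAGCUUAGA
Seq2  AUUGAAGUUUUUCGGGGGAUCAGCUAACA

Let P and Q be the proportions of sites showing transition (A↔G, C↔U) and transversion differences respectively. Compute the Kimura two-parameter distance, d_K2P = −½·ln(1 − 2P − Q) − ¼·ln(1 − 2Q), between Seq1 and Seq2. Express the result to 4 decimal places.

0.1961

Differing sites — 3:C/U (Ti); 17:U/G (Tv); 20:C/U (Ti); 26:U/A (Tv); 28:G/C (Tv).
Of the 5 differences, 2 transitions and 3 transversions over 29 sites: P = 2/29 = 0.068966, Q = 3/29 = 0.103448.
d = −0.5·ln(0.758620) − 0.25·ln(0.793104) = −0.5·(-0.276254) − 0.25·(-0.231801) = 0.1961.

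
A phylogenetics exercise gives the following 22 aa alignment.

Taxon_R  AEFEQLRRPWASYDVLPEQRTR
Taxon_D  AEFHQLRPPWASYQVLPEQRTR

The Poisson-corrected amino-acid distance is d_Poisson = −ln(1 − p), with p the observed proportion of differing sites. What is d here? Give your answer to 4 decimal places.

Mismatches occur at site 4 (E→H), site 8 (R→P), site 14 (D→Q).
p = 3/22 = 0.136364.
d = −ln(1 − 0.136364) = −ln(0.863636) = 0.1466.

0.1466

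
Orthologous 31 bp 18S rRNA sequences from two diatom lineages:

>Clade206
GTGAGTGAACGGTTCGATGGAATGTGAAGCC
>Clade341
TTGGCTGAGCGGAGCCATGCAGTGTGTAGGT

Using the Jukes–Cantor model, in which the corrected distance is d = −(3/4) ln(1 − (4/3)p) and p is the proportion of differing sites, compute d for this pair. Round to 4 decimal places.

The sequences differ at positions 1 (G/T), 4 (A/G), 5 (G/C), 9 (A/G), 13 (T/A), 14 (T/G), 16 (G/C), 20 (G/C), 22 (A/G), 27 (A/T), 30 (C/G), 31 (C/T).
p = 12/31 = 0.387097.
d = −0.75 · ln(1 − (4/3)·0.387097) = −0.75 · ln(0.483871) = −0.75 · (-0.725937) = 0.5445.

0.5445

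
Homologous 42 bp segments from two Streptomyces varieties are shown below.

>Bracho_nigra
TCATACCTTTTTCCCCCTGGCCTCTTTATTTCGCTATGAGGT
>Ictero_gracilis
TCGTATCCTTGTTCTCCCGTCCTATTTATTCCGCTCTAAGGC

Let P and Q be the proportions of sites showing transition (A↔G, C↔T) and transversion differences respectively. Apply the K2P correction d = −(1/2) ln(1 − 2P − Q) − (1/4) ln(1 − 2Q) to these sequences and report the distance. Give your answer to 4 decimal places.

0.4238

Mismatches occur at site 3 (A/G, transition), site 6 (C/T, transition), site 8 (T/C, transition), site 11 (T/G, transversion), site 13 (C/T, transition), site 15 (C/T, transition), site 18 (T/C, transition), site 20 (G/T, transversion), site 24 (C/A, transversion), site 31 (T/C, transition), site 36 (A/C, transversion), site 38 (G/A, transition), site 42 (T/C, transition).
Of the 13 differences, 9 transitions and 4 transversions over 42 sites: P = 9/42 = 0.214286, Q = 4/42 = 0.095238.
d = −0.5·ln(0.476190) − 0.25·ln(0.809524) = −0.5·(-0.741938) − 0.25·(-0.211309) = 0.4238.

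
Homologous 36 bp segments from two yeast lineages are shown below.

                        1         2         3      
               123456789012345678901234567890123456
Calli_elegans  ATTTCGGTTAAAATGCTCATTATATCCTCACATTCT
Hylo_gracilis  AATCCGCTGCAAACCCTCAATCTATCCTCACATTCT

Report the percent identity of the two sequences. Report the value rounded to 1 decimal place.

Mismatches occur at site 2 (T→A), site 4 (T→C), site 7 (G→C), site 9 (T→G), site 10 (A→C), site 14 (T→C), site 15 (G→C), site 20 (T→A), site 22 (A→C).
27 of the 36 sites match, so the percent identity is 27/36 × 100 = 75.0%.

75.0%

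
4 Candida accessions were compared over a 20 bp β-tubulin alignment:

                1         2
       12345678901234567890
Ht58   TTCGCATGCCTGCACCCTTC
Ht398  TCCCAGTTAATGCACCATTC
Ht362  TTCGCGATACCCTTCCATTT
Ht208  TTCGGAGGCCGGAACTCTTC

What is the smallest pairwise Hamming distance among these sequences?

Pairwise Hamming distances:
  Ht58 vs Ht398: 8
  Ht58 vs Ht362: 10
  Ht58 vs Ht208: 5
  Ht398 vs Ht362: 10
  Ht398 vs Ht208: 12
  Ht362 vs Ht208: 12
The smallest is 5, between Ht58 and Ht208.

5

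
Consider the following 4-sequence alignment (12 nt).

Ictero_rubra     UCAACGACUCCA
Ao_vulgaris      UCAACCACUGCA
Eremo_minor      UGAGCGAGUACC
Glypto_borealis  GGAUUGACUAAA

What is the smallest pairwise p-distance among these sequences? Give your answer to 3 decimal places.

Pairwise Hamming distances:
  Ictero_rubra vs Ao_vulgaris: 2
  Ictero_rubra vs Eremo_minor: 5
  Ictero_rubra vs Glypto_borealis: 6
  Ao_vulgaris vs Eremo_minor: 6
  Ao_vulgaris vs Glypto_borealis: 7
  Eremo_minor vs Glypto_borealis: 6
The smallest is 2 mismatches, between Ictero_rubra and Ao_vulgaris; p = 2/12 = 0.167.

0.167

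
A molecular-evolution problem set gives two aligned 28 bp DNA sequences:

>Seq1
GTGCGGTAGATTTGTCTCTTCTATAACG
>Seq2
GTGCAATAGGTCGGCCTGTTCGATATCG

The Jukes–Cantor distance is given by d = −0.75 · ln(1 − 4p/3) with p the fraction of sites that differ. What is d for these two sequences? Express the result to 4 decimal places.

The sequences differ at positions 5 (G/A), 6 (G/A), 10 (A/G), 12 (T/C), 13 (T/G), 15 (T/C), 18 (C/G), 22 (T/G), 26 (A/T).
p = 9/28 = 0.321429.
d = −0.75 · ln(1 − (4/3)·0.321429) = −0.75 · ln(0.571428) = −0.75 · (-0.559617) = 0.4197.

0.4197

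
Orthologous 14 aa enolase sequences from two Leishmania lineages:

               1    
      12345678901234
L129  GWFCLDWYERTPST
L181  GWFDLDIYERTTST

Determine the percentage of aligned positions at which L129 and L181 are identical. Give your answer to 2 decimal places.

78.57%

Differing sites — 4:C/D; 7:W/I; 12:P/T.
11 of the 14 sites match, so the percent identity is 11/14 × 100 = 78.57%.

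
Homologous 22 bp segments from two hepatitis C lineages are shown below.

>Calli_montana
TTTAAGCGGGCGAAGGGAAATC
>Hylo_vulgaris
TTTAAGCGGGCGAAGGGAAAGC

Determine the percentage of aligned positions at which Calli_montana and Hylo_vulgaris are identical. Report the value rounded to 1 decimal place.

The sequences differ at position 21 (T/G).
21 of the 22 sites match, so the percent identity is 21/22 × 100 = 95.5%.

95.5%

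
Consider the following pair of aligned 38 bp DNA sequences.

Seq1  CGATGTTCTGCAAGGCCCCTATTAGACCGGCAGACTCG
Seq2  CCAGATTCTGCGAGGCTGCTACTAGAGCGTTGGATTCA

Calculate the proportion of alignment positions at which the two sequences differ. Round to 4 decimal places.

The sequences differ at positions 2 (G/C), 4 (T/G), 5 (G/A), 12 (A/G), 17 (C/T), 18 (C/G), 22 (T/C), 27 (C/G), 30 (G/T), 31 (C/T), 32 (A/G), 35 (C/T), 38 (G/A).
There are 13 differences over 38 sites, so p = 13/38 = 0.3421.

0.3421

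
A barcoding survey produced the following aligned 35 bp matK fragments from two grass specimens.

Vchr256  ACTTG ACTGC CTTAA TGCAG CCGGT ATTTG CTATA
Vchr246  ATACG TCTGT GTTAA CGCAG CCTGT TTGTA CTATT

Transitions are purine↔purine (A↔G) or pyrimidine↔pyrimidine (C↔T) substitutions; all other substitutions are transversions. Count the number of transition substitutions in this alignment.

The sequences differ at positions 2 (C/T, transition), 3 (T/A, transversion), 4 (T/C, transition), 6 (A/T, transversion), 10 (C/T, transition), 11 (C/G, transversion), 16 (T/C, transition), 23 (G/T, transversion), 26 (A/T, transversion), 28 (T/G, transversion), 30 (G/A, transition), 35 (A/T, transversion).
Of the 12 differences, 5 transitions and 7 transversions, so the answer is 5.

5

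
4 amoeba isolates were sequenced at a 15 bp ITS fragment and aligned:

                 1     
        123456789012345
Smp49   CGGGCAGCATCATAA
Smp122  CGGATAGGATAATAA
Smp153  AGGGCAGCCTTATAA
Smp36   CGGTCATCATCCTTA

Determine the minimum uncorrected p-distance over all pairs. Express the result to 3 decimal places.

Pairwise Hamming distances:
  Smp49 vs Smp122: 4
  Smp49 vs Smp153: 3
  Smp49 vs Smp36: 4
  Smp122 vs Smp153: 6
  Smp122 vs Smp36: 7
  Smp153 vs Smp36: 7
The smallest is 3 mismatches, between Smp49 and Smp153; p = 3/15 = 0.200.

0.200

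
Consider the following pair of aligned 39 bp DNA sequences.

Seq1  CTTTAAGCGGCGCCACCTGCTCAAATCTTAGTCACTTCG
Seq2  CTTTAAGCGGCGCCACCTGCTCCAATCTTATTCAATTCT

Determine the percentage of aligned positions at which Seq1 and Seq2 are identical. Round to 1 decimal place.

89.7%

Differing sites — 23:A/C; 31:G/T; 35:C/A; 39:G/T.
35 of the 39 sites match, so the percent identity is 35/39 × 100 = 89.7%.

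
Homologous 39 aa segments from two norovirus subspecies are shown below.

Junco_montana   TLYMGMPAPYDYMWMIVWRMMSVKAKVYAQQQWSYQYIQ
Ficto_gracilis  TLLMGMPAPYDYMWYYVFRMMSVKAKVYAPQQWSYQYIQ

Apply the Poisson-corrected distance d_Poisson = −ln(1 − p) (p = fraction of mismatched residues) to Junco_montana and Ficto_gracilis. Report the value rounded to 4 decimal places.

Mismatches occur at site 3 (Y/L), site 15 (M/Y), site 16 (I/Y), site 18 (W/F), site 30 (Q/P).
p = 5/39 = 0.128205.
d = −ln(1 − 0.128205) = −ln(0.871795) = 0.1372.

0.1372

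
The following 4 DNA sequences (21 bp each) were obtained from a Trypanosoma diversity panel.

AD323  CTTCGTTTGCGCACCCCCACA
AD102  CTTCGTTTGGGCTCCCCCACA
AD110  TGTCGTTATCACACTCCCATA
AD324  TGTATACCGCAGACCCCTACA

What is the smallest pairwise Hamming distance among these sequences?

Pairwise Hamming distances:
  AD323 vs AD102: 2
  AD323 vs AD110: 7
  AD323 vs AD324: 10
  AD102 vs AD110: 9
  AD102 vs AD324: 12
  AD110 vs AD324: 10
The smallest is 2, between AD323 and AD102.

2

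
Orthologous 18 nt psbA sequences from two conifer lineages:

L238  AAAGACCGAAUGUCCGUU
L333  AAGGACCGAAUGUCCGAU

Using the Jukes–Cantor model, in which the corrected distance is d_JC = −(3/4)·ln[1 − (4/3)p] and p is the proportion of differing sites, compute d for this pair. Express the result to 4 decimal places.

0.1203

The sequences differ at positions 3 (A/G), 17 (U/A).
p = 2/18 = 0.111111.
d = −0.75 · ln(1 − (4/3)·0.111111) = −0.75 · ln(0.851852) = −0.75 · (-0.160342) = 0.1203.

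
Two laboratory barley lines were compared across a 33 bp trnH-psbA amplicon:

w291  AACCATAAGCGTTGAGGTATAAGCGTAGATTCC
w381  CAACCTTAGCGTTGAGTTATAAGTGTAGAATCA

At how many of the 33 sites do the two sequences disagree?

8

Differing sites — 1:A/C; 3:C/A; 5:A/C; 7:A/T; 17:G/T; 24:C/T; 30:T/A; 33:C/A.
That gives 8 mismatches out of 33 aligned sites, so the Hamming distance is 8.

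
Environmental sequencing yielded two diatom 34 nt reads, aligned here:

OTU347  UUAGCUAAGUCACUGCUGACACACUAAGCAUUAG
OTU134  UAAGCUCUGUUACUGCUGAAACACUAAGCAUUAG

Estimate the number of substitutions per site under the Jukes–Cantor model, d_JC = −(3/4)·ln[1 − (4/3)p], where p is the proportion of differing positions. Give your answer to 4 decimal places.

0.1637

Mismatches occur at site 2 (U/A), site 7 (A/C), site 8 (A/U), site 11 (C/U), site 20 (C/A).
p = 5/34 = 0.147059.
d = −0.75 · ln(1 − (4/3)·0.147059) = −0.75 · ln(0.803921) = −0.75 · (-0.218254) = 0.1637.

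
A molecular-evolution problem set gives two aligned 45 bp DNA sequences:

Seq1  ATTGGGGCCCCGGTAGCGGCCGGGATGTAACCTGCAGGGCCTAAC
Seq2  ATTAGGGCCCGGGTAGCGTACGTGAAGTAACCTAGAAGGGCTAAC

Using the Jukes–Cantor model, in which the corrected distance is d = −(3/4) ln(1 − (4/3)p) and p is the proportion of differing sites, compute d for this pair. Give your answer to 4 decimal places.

Mismatches occur at site 4 (G↔A), site 11 (C↔G), site 19 (G↔T), site 20 (C↔A), site 23 (G↔T), site 26 (T↔A), site 34 (G↔A), site 35 (C↔G), site 37 (G↔A), site 40 (C↔G).
p = 10/45 = 0.222222.
d = −0.75 · ln(1 − (4/3)·0.222222) = −0.75 · ln(0.703704) = −0.75 · (-0.351397) = 0.2635.

0.2635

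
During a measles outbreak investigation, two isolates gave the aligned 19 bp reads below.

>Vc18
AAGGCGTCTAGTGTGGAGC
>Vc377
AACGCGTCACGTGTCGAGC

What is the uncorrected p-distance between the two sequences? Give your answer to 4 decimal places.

0.2105

The sequences differ at positions 3 (G/C), 9 (T/A), 10 (A/C), 15 (G/C).
There are 4 differences over 19 sites, so p = 4/19 = 0.2105.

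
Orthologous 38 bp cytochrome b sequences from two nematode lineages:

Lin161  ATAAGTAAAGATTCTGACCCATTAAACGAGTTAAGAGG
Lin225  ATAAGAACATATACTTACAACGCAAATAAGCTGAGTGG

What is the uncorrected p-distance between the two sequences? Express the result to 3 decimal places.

Differing sites — 6:T/A; 8:A/C; 10:G/T; 13:T/A; 16:G/T; 19:C/A; 20:C/A; 21:A/C; 22:T/G; 23:T/C; 27:C/T; 28:G/A; 31:T/C; 33:A/G; 36:A/T.
There are 15 differences over 38 sites, so p = 15/38 = 0.395.

0.395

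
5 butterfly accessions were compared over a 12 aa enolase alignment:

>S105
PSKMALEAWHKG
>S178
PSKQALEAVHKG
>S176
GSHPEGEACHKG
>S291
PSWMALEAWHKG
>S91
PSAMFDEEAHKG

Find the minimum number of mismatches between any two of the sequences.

Pairwise Hamming distances:
  S105 vs S178: 2
  S105 vs S176: 6
  S105 vs S291: 1
  S105 vs S91: 5
  S178 vs S176: 6
  S178 vs S291: 3
  S178 vs S91: 6
  S176 vs S291: 6
  S176 vs S91: 7
  S291 vs S91: 5
The smallest is 1, between S105 and S291.

1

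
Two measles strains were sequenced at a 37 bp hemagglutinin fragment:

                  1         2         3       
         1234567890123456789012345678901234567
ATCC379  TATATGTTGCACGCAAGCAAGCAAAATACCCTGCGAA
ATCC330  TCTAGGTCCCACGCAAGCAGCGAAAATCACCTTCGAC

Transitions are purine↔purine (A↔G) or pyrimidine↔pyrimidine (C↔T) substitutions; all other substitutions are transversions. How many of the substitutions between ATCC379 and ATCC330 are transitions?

2

Differing sites — 2:A/C (Tv); 5:T/G (Tv); 8:T/C (Ti); 9:G/C (Tv); 20:A/G (Ti); 21:G/C (Tv); 22:C/G (Tv); 28:A/C (Tv); 29:C/A (Tv); 33:G/T (Tv); 37:A/C (Tv).
Of the 11 differences, 2 transitions and 9 transversions, so the answer is 2.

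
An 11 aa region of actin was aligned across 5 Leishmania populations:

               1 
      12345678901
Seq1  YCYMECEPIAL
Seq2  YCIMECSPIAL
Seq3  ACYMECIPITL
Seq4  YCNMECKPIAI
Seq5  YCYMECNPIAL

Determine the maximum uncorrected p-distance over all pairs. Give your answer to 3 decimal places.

0.455

Pairwise Hamming distances:
  Seq1 vs Seq2: 2
  Seq1 vs Seq3: 3
  Seq1 vs Seq4: 3
  Seq1 vs Seq5: 1
  Seq2 vs Seq3: 4
  Seq2 vs Seq4: 3
  Seq2 vs Seq5: 2
  Seq3 vs Seq4: 5
  Seq3 vs Seq5: 3
  Seq4 vs Seq5: 3
The largest is 5 mismatches, between Seq3 and Seq4; p = 5/11 = 0.455.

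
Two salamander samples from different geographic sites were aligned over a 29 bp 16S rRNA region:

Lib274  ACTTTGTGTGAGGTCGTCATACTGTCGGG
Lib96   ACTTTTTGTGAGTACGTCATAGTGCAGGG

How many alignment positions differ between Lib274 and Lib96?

Mismatches occur at site 6 (G→T), site 13 (G→T), site 14 (T→A), site 22 (C→G), site 25 (T→C), site 26 (C→A).
That gives 6 mismatches out of 29 aligned sites, so the Hamming distance is 6.

6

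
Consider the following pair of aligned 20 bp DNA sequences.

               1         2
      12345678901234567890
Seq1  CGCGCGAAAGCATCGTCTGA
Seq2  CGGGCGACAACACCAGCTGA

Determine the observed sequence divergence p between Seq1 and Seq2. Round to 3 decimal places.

The sequences differ at positions 3 (C/G), 8 (A/C), 10 (G/A), 13 (T/C), 15 (G/A), 16 (T/G).
There are 6 differences over 20 sites, so p = 6/20 = 0.300.

0.300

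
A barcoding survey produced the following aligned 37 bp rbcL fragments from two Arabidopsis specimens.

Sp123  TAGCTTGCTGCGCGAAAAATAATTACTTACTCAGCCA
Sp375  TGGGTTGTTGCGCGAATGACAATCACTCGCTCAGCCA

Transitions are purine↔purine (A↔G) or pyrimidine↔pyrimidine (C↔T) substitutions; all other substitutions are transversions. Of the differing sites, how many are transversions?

2

Mismatches occur at site 2 (A/G, transition), site 4 (C/G, transversion), site 8 (C/T, transition), site 17 (A/T, transversion), site 18 (A/G, transition), site 20 (T/C, transition), site 24 (T/C, transition), site 28 (T/C, transition), site 29 (A/G, transition).
Of the 9 differences, 7 transitions and 2 transversions, so the answer is 2.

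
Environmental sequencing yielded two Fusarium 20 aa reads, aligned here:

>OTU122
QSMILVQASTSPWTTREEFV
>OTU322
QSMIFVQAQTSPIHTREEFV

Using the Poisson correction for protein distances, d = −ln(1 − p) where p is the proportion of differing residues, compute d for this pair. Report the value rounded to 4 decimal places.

0.2231

The sequences differ at positions 5 (L/F), 9 (S/Q), 13 (W/I), 14 (T/H).
p = 4/20 = 0.200000.
d = −ln(1 − 0.200000) = −ln(0.800000) = 0.2231.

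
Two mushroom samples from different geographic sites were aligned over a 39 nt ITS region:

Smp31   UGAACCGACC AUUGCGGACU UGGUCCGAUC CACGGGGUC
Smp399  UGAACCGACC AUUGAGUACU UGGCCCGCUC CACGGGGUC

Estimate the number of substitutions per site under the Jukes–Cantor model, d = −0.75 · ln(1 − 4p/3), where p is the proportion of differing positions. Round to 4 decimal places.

0.1103

The sequences differ at positions 15 (C/A), 17 (G/U), 24 (U/C), 28 (A/C).
p = 4/39 = 0.102564.
d = −0.75 · ln(1 − (4/3)·0.102564) = −0.75 · ln(0.863248) = −0.75 · (-0.147053) = 0.1103.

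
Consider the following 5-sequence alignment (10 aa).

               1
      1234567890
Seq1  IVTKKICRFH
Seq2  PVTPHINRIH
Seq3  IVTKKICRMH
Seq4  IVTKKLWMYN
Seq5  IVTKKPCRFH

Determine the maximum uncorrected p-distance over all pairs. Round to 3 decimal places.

Pairwise Hamming distances:
  Seq1 vs Seq2: 5
  Seq1 vs Seq3: 1
  Seq1 vs Seq4: 5
  Seq1 vs Seq5: 1
  Seq2 vs Seq3: 5
  Seq2 vs Seq4: 8
  Seq2 vs Seq5: 6
  Seq3 vs Seq4: 5
  Seq3 vs Seq5: 2
  Seq4 vs Seq5: 5
The largest is 8 mismatches, between Seq2 and Seq4; p = 8/10 = 0.800.

0.800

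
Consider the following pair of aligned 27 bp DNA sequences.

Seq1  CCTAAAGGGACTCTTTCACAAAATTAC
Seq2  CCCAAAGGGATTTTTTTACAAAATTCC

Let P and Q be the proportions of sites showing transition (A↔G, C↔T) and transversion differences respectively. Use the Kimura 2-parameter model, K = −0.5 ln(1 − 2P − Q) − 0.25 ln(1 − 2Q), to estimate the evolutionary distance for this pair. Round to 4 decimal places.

0.2220

Differing sites — 3:T/C (Ti); 11:C/T (Ti); 13:C/T (Ti); 17:C/T (Ti); 26:A/C (Tv).
Of the 5 differences, 4 transitions and 1 transversion over 27 sites: P = 4/27 = 0.148148, Q = 1/27 = 0.037037.
d = −0.5·ln(0.666667) − 0.25·ln(0.925926) = −0.5·(-0.405465) − 0.25·(-0.076961) = 0.2220.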